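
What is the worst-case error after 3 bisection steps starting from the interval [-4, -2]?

Bisection error bound: |error| ≤ (b-a)/2^n
|error| ≤ (-2 - (-4))/2^3 = 2/2^3
|error| ≤ 0.2500000000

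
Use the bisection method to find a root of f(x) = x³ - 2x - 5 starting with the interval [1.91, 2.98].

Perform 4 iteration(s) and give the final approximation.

f(x) = x³ - 2x - 5
Initial interval: [1.91, 2.98]

Iteration 1:
  c_1 = (1.910000 + 2.980000)/2 = 2.445000
  f(c_1) = f(2.445000) = 4.726271
  f(a) × f(c) < 0, new interval: [1.910000, 2.445000]
Iteration 2:
  c_2 = (1.910000 + 2.445000)/2 = 2.177500
  f(c_2) = f(2.177500) = 0.969630
  f(a) × f(c) < 0, new interval: [1.910000, 2.177500]
Iteration 3:
  c_3 = (1.910000 + 2.177500)/2 = 2.043750
  f(c_3) = f(2.043750) = -0.550932
  f(a) × f(c) ≥ 0, new interval: [2.043750, 2.177500]
Iteration 4:
  c_4 = (2.043750 + 2.177500)/2 = 2.110625
  f(c_4) = f(2.110625) = 0.181031
  f(a) × f(c) < 0, new interval: [2.043750, 2.110625]

After 4 iteration(s), the approximation is c_4 = 2.110625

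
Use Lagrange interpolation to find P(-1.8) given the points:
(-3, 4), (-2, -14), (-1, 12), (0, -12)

Lagrange interpolation formula:
P(x) = Σ yᵢ × Lᵢ(x)
where Lᵢ(x) = Π_{j≠i} (x - xⱼ)/(xᵢ - xⱼ)

L_0(-1.8) = (-1.8 - (-2))/(-3 - (-2)) × (-1.8 - (-1))/(-3 - (-1)) × (-1.8 - 0)/(-3 - 0) = -0.048000
L_1(-1.8) = (-1.8 - (-3))/(-2 - (-3)) × (-1.8 - (-1))/(-2 - (-1)) × (-1.8 - 0)/(-2 - 0) = 0.864000
L_2(-1.8) = (-1.8 - (-3))/(-1 - (-3)) × (-1.8 - (-2))/(-1 - (-2)) × (-1.8 - 0)/(-1 - 0) = 0.216000
L_3(-1.8) = (-1.8 - (-3))/(0 - (-3)) × (-1.8 - (-2))/(0 - (-2)) × (-1.8 - (-1))/(0 - (-1)) = -0.032000

P(-1.8) = 4×L_0(-1.8) + (-14)×L_1(-1.8) + 12×L_2(-1.8) + (-12)×L_3(-1.8)
P(-1.8) = -9.312000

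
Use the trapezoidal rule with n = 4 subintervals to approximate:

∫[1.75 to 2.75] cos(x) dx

f(x) = cos(x)
a = 1.75, b = 2.75, n = 4
h = (b - a)/n = 0.250000

Trapezoidal rule: (h/2)[f(x₀) + 2f(x₁) + 2f(x₂) + ... + f(xₙ)]

x_0 = 1.7500, f(x_0) = -0.178246, coefficient = 1
x_1 = 2.0000, f(x_1) = -0.416147, coefficient = 2
x_2 = 2.2500, f(x_2) = -0.628174, coefficient = 2
x_3 = 2.5000, f(x_3) = -0.801144, coefficient = 2
x_4 = 2.7500, f(x_4) = -0.924302, coefficient = 1

I ≈ (0.250000/2) × -4.793477 = -0.599185
Exact value: -0.602325
Error: 0.003140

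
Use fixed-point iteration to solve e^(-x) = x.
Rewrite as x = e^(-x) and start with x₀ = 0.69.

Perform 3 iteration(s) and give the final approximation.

Equation: e^(-x) = x
Fixed-point form: x = e^(-x)
x₀ = 0.69

x_1 = g(0.690000) = 0.501576
x_2 = g(0.501576) = 0.605575
x_3 = g(0.605575) = 0.545760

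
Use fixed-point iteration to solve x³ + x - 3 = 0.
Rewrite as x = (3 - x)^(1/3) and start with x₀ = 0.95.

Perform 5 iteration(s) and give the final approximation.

Equation: x³ + x - 3 = 0
Fixed-point form: x = (3 - x)^(1/3)
x₀ = 0.95

x_1 = g(0.950000) = 1.270334
x_2 = g(1.270334) = 1.200386
x_3 = g(1.200386) = 1.216354
x_4 = g(1.216354) = 1.212745
x_5 = g(1.212745) = 1.213563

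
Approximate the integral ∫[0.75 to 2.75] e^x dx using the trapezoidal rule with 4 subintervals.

f(x) = e^x
a = 0.75, b = 2.75, n = 4
h = (b - a)/n = 0.500000

Trapezoidal rule: (h/2)[f(x₀) + 2f(x₁) + 2f(x₂) + ... + f(xₙ)]

x_0 = 0.7500, f(x_0) = 2.117000, coefficient = 1
x_1 = 1.2500, f(x_1) = 3.490343, coefficient = 2
x_2 = 1.7500, f(x_2) = 5.754603, coefficient = 2
x_3 = 2.2500, f(x_3) = 9.487736, coefficient = 2
x_4 = 2.7500, f(x_4) = 15.642632, coefficient = 1

I ≈ (0.500000/2) × 55.224995 = 13.806249
Exact value: 13.525632
Error: 0.280617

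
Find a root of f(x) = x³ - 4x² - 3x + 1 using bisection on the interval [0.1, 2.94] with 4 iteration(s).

f(x) = x³ - 4x² - 3x + 1
Initial interval: [0.1, 2.94]

Iteration 1:
  c_1 = (0.100000 + 2.940000)/2 = 1.520000
  f(c_1) = f(1.520000) = -9.289792
  f(a) × f(c) < 0, new interval: [0.100000, 1.520000]
Iteration 2:
  c_2 = (0.100000 + 1.520000)/2 = 0.810000
  f(c_2) = f(0.810000) = -3.522959
  f(a) × f(c) < 0, new interval: [0.100000, 0.810000]
Iteration 3:
  c_3 = (0.100000 + 0.810000)/2 = 0.455000
  f(c_3) = f(0.455000) = -1.098904
  f(a) × f(c) < 0, new interval: [0.100000, 0.455000]
Iteration 4:
  c_4 = (0.100000 + 0.455000)/2 = 0.277500
  f(c_4) = f(0.277500) = -0.119156
  f(a) × f(c) < 0, new interval: [0.100000, 0.277500]

After 4 iteration(s), the approximation is c_4 = 0.277500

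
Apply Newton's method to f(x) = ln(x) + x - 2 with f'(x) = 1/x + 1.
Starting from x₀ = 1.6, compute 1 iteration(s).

f(x) = ln(x) + x - 2
f'(x) = 1/x + 1
x₀ = 1.6

Newton-Raphson formula: x_{n+1} = x_n - f(x_n)/f'(x_n)

Iteration 1:
  f(1.600000) = 0.070004
  f'(1.600000) = 1.625000
  x_1 = 1.600000 - 0.070004/1.625000 = 1.556921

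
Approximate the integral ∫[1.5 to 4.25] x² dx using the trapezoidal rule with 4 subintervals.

f(x) = x²
a = 1.5, b = 4.25, n = 4
h = (b - a)/n = 0.687500

Trapezoidal rule: (h/2)[f(x₀) + 2f(x₁) + 2f(x₂) + ... + f(xₙ)]

x_0 = 1.5000, f(x_0) = 2.250000, coefficient = 1
x_1 = 2.1875, f(x_1) = 4.785156, coefficient = 2
x_2 = 2.8750, f(x_2) = 8.265625, coefficient = 2
x_3 = 3.5625, f(x_3) = 12.691406, coefficient = 2
x_4 = 4.2500, f(x_4) = 18.062500, coefficient = 1

I ≈ (0.687500/2) × 71.796875 = 24.680176
Exact value: 24.463542
Error: 0.216634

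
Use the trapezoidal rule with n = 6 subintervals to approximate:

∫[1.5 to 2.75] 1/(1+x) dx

f(x) = 1/(1+x)
a = 1.5, b = 2.75, n = 6
h = (b - a)/n = 0.208333

Trapezoidal rule: (h/2)[f(x₀) + 2f(x₁) + 2f(x₂) + ... + f(xₙ)]

x_0 = 1.5000, f(x_0) = 0.400000, coefficient = 1
x_1 = 1.7083, f(x_1) = 0.369231, coefficient = 2
x_2 = 1.9167, f(x_2) = 0.342857, coefficient = 2
x_3 = 2.1250, f(x_3) = 0.320000, coefficient = 2
x_4 = 2.3333, f(x_4) = 0.300000, coefficient = 2
x_5 = 2.5417, f(x_5) = 0.282353, coefficient = 2
x_6 = 2.7500, f(x_6) = 0.266667, coefficient = 1

I ≈ (0.208333/2) × 3.895548 = 0.405786
Exact value: 0.405465
Error: 0.000321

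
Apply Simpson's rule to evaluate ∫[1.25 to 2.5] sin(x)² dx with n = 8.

f(x) = sin(x)²
a = 1.25, b = 2.5, n = 8
h = (b - a)/n = 0.156250

Simpson's rule: (h/3)[f(x₀) + 4f(x₁) + 2f(x₂) + ... + f(xₙ)]

x_0 = 1.2500, f(x_0) = 0.900572, coefficient = 1
x_1 = 1.4062, f(x_1) = 0.973168, coefficient = 4
x_2 = 1.5625, f(x_2) = 0.999931, coefficient = 2
x_3 = 1.7188, f(x_3) = 0.978269, coefficient = 4
x_4 = 1.8750, f(x_4) = 0.910280, coefficient = 2
x_5 = 2.0312, f(x_5) = 0.802549, coefficient = 4
x_6 = 2.1875, f(x_6) = 0.665512, coefficient = 2
x_7 = 2.3438, f(x_7) = 0.512443, coefficient = 4
x_8 = 2.5000, f(x_8) = 0.358169, coefficient = 1

I ≈ (0.156250/3) × 19.475904 = 1.014370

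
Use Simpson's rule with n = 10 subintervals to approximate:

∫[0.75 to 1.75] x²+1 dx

f(x) = x²+1
a = 0.75, b = 1.75, n = 10
h = (b - a)/n = 0.100000

Simpson's rule: (h/3)[f(x₀) + 4f(x₁) + 2f(x₂) + ... + f(xₙ)]

x_0 = 0.7500, f(x_0) = 1.562500, coefficient = 1
x_1 = 0.8500, f(x_1) = 1.722500, coefficient = 4
x_2 = 0.9500, f(x_2) = 1.902500, coefficient = 2
x_3 = 1.0500, f(x_3) = 2.102500, coefficient = 4
x_4 = 1.1500, f(x_4) = 2.322500, coefficient = 2
x_5 = 1.2500, f(x_5) = 2.562500, coefficient = 4
x_6 = 1.3500, f(x_6) = 2.822500, coefficient = 2
x_7 = 1.4500, f(x_7) = 3.102500, coefficient = 4
x_8 = 1.5500, f(x_8) = 3.402500, coefficient = 2
x_9 = 1.6500, f(x_9) = 3.722500, coefficient = 4
x_10 = 1.7500, f(x_10) = 4.062500, coefficient = 1

I ≈ (0.100000/3) × 79.375000 = 2.645833
Exact value: 2.645833
Error: 0.000000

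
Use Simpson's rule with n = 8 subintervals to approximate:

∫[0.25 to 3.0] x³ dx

f(x) = x³
a = 0.25, b = 3.0, n = 8
h = (b - a)/n = 0.343750

Simpson's rule: (h/3)[f(x₀) + 4f(x₁) + 2f(x₂) + ... + f(xₙ)]

x_0 = 0.2500, f(x_0) = 0.015625, coefficient = 1
x_1 = 0.5938, f(x_1) = 0.209320, coefficient = 4
x_2 = 0.9375, f(x_2) = 0.823975, coefficient = 2
x_3 = 1.2812, f(x_3) = 2.103302, coefficient = 4
x_4 = 1.6250, f(x_4) = 4.291016, coefficient = 2
x_5 = 1.9688, f(x_5) = 7.630829, coefficient = 4
x_6 = 2.3125, f(x_6) = 12.366455, coefficient = 2
x_7 = 2.6562, f(x_7) = 18.741608, coefficient = 4
x_8 = 3.0000, f(x_8) = 27.000000, coefficient = 1

I ≈ (0.343750/3) × 176.718750 = 20.249023
Exact value: 20.249023
Error: 0.000000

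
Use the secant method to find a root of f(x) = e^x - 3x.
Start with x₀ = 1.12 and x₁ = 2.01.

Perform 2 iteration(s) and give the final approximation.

f(x) = e^x - 3x
x₀ = 1.12, x₁ = 2.01

Secant formula: x_{n+1} = x_n - f(x_n)(x_n - x_{n-1})/(f(x_n) - f(x_{n-1}))

Iteration 1:
  f(1.120000) = -0.295146
  f(2.010000) = 1.433317
  x_2 = 2.010000 - 1.433317×(2.010000 - 1.120000)/(1.433317 - (-0.295146))
       = 1.271973
Iteration 2:
  f(2.010000) = 1.433317
  f(1.271973) = -0.248034
  x_3 = 1.271973 - (-0.248034)×(1.271973 - 2.010000)/(-0.248034 - 1.433317)
       = 1.380847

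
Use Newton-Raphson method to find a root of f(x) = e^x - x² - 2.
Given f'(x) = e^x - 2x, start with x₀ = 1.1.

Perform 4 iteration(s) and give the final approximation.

f(x) = e^x - x² - 2
f'(x) = e^x - 2x
x₀ = 1.1

Newton-Raphson formula: x_{n+1} = x_n - f(x_n)/f'(x_n)

Iteration 1:
  f(1.100000) = -0.205834
  f'(1.100000) = 0.804166
  x_1 = 1.100000 - (-0.205834)/0.804166 = 1.355960
Iteration 2:
  f(1.355960) = 0.041856
  f'(1.355960) = 1.168564
  x_2 = 1.355960 - 0.041856/1.168564 = 1.320141
Iteration 3:
  f(1.320141) = 0.001177
  f'(1.320141) = 1.103667
  x_3 = 1.320141 - 0.001177/1.103667 = 1.319075
Iteration 4:
  f(1.319075) = 0.000001
  f'(1.319075) = 1.101810
  x_4 = 1.319075 - 0.000001/1.101810 = 1.319074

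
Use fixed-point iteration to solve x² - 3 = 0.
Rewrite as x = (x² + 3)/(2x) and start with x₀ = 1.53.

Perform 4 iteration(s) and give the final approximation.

Equation: x² - 3 = 0
Fixed-point form: x = (x² + 3)/(2x)
x₀ = 1.53

x_1 = g(1.530000) = 1.745392
x_2 = g(1.745392) = 1.732102
x_3 = g(1.732102) = 1.732051
x_4 = g(1.732051) = 1.732051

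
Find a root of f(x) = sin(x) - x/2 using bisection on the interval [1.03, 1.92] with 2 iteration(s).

f(x) = sin(x) - x/2
Initial interval: [1.03, 1.92]

Iteration 1:
  c_1 = (1.030000 + 1.920000)/2 = 1.475000
  f(c_1) = f(1.475000) = 0.257915
  f(a) × f(c) ≥ 0, new interval: [1.475000, 1.920000]
Iteration 2:
  c_2 = (1.475000 + 1.920000)/2 = 1.697500
  f(c_2) = f(1.697500) = 0.143234
  f(a) × f(c) ≥ 0, new interval: [1.697500, 1.920000]

After 2 iteration(s), the approximation is c_2 = 1.697500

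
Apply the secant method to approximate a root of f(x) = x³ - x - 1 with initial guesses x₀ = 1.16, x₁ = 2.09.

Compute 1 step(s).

f(x) = x³ - x - 1
x₀ = 1.16, x₁ = 2.09

Secant formula: x_{n+1} = x_n - f(x_n)(x_n - x_{n-1})/(f(x_n) - f(x_{n-1}))

Iteration 1:
  f(1.160000) = -0.599104
  f(2.090000) = 6.039329
  x_2 = 2.090000 - 6.039329×(2.090000 - 1.160000)/(6.039329 - (-0.599104))
       = 1.243930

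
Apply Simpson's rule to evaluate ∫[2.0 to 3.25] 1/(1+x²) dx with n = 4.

f(x) = 1/(1+x²)
a = 2.0, b = 3.25, n = 4
h = (b - a)/n = 0.312500

Simpson's rule: (h/3)[f(x₀) + 4f(x₁) + 2f(x₂) + ... + f(xₙ)]

x_0 = 2.0000, f(x_0) = 0.200000, coefficient = 1
x_1 = 2.3125, f(x_1) = 0.157538, coefficient = 4
x_2 = 2.6250, f(x_2) = 0.126733, coefficient = 2
x_3 = 2.9375, f(x_3) = 0.103854, coefficient = 4
x_4 = 3.2500, f(x_4) = 0.086486, coefficient = 1

I ≈ (0.312500/3) × 1.585522 = 0.165158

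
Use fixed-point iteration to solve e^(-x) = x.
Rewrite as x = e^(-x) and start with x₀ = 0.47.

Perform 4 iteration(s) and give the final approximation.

Equation: e^(-x) = x
Fixed-point form: x = e^(-x)
x₀ = 0.47

x_1 = g(0.470000) = 0.625002
x_2 = g(0.625002) = 0.535260
x_3 = g(0.535260) = 0.585517
x_4 = g(0.585517) = 0.556818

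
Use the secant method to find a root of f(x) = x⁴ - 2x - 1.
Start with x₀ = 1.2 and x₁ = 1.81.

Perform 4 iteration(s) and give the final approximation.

f(x) = x⁴ - 2x - 1
x₀ = 1.2, x₁ = 1.81

Secant formula: x_{n+1} = x_n - f(x_n)(x_n - x_{n-1})/(f(x_n) - f(x_{n-1}))

Iteration 1:
  f(1.200000) = -1.326400
  f(1.810000) = 6.112831
  x_2 = 1.810000 - 6.112831×(1.810000 - 1.200000)/(6.112831 - (-1.326400))
       = 1.308762
Iteration 2:
  f(1.810000) = 6.112831
  f(1.308762) = -0.683643
  x_3 = 1.308762 - (-0.683643)×(1.308762 - 1.810000)/(-0.683643 - 6.112831)
       = 1.359180
Iteration 3:
  f(1.308762) = -0.683643
  f(1.359180) = -0.305581
  x_4 = 1.359180 - (-0.305581)×(1.359180 - 1.308762)/(-0.305581 - (-0.683643))
       = 1.399933
Iteration 4:
  f(1.359180) = -0.305581
  f(1.399933) = 0.040995
  x_5 = 1.399933 - 0.040995×(1.399933 - 1.359180)/(0.040995 - (-0.305581))
       = 1.395112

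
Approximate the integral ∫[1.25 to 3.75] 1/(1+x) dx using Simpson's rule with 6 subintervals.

f(x) = 1/(1+x)
a = 1.25, b = 3.75, n = 6
h = (b - a)/n = 0.416667

Simpson's rule: (h/3)[f(x₀) + 4f(x₁) + 2f(x₂) + ... + f(xₙ)]

x_0 = 1.2500, f(x_0) = 0.444444, coefficient = 1
x_1 = 1.6667, f(x_1) = 0.375000, coefficient = 4
x_2 = 2.0833, f(x_2) = 0.324324, coefficient = 2
x_3 = 2.5000, f(x_3) = 0.285714, coefficient = 4
x_4 = 2.9167, f(x_4) = 0.255319, coefficient = 2
x_5 = 3.3333, f(x_5) = 0.230769, coefficient = 4
x_6 = 3.7500, f(x_6) = 0.210526, coefficient = 1

I ≈ (0.416667/3) × 5.380192 = 0.747249
Exact value: 0.747214
Error: 0.000034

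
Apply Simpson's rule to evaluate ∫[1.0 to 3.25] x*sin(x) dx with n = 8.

f(x) = x*sin(x)
a = 1.0, b = 3.25, n = 8
h = (b - a)/n = 0.281250

Simpson's rule: (h/3)[f(x₀) + 4f(x₁) + 2f(x₂) + ... + f(xₙ)]

x_0 = 1.0000, f(x_0) = 0.841471, coefficient = 1
x_1 = 1.2812, f(x_1) = 1.227916, coefficient = 4
x_2 = 1.5625, f(x_2) = 1.562446, coefficient = 2
x_3 = 1.8438, f(x_3) = 1.775492, coefficient = 4
x_4 = 2.1250, f(x_4) = 1.806930, coefficient = 2
x_5 = 2.4062, f(x_5) = 1.614212, coefficient = 4
x_6 = 2.6875, f(x_6) = 1.178864, coefficient = 2
x_7 = 2.9688, f(x_7) = 0.510576, coefficient = 4
x_8 = 3.2500, f(x_8) = -0.351634, coefficient = 1

I ≈ (0.281250/3) × 30.099100 = 2.821791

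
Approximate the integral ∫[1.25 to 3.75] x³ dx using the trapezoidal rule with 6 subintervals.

f(x) = x³
a = 1.25, b = 3.75, n = 6
h = (b - a)/n = 0.416667

Trapezoidal rule: (h/2)[f(x₀) + 2f(x₁) + 2f(x₂) + ... + f(xₙ)]

x_0 = 1.2500, f(x_0) = 1.953125, coefficient = 1
x_1 = 1.6667, f(x_1) = 4.629630, coefficient = 2
x_2 = 2.0833, f(x_2) = 9.042245, coefficient = 2
x_3 = 2.5000, f(x_3) = 15.625000, coefficient = 2
x_4 = 2.9167, f(x_4) = 24.811921, coefficient = 2
x_5 = 3.3333, f(x_5) = 37.037037, coefficient = 2
x_6 = 3.7500, f(x_6) = 52.734375, coefficient = 1

I ≈ (0.416667/2) × 236.979167 = 49.370660
Exact value: 48.828125
Error: 0.542535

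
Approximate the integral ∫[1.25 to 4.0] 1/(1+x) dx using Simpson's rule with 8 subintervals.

f(x) = 1/(1+x)
a = 1.25, b = 4.0, n = 8
h = (b - a)/n = 0.343750

Simpson's rule: (h/3)[f(x₀) + 4f(x₁) + 2f(x₂) + ... + f(xₙ)]

x_0 = 1.2500, f(x_0) = 0.444444, coefficient = 1
x_1 = 1.5938, f(x_1) = 0.385542, coefficient = 4
x_2 = 1.9375, f(x_2) = 0.340426, coefficient = 2
x_3 = 2.2812, f(x_3) = 0.304762, coefficient = 4
x_4 = 2.6250, f(x_4) = 0.275862, coefficient = 2
x_5 = 2.9688, f(x_5) = 0.251969, coefficient = 4
x_6 = 3.3125, f(x_6) = 0.231884, coefficient = 2
x_7 = 3.6562, f(x_7) = 0.214765, coefficient = 4
x_8 = 4.0000, f(x_8) = 0.200000, coefficient = 1

I ≈ (0.343750/3) × 6.968938 = 0.798524
Exact value: 0.798508
Error: 0.000017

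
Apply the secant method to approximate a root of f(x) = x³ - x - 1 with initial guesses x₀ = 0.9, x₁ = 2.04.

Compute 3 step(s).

f(x) = x³ - x - 1
x₀ = 0.9, x₁ = 2.04

Secant formula: x_{n+1} = x_n - f(x_n)(x_n - x_{n-1})/(f(x_n) - f(x_{n-1}))

Iteration 1:
  f(0.900000) = -1.171000
  f(2.040000) = 5.449664
  x_2 = 2.040000 - 5.449664×(2.040000 - 0.900000)/(5.449664 - (-1.171000))
       = 1.101632
Iteration 2:
  f(2.040000) = 5.449664
  f(1.101632) = -0.764698
  x_3 = 1.101632 - (-0.764698)×(1.101632 - 2.040000)/(-0.764698 - 5.449664)
       = 1.217102
Iteration 3:
  f(1.101632) = -0.764698
  f(1.217102) = -0.414165
  x_4 = 1.217102 - (-0.414165)×(1.217102 - 1.101632)/(-0.414165 - (-0.764698))
       = 1.353532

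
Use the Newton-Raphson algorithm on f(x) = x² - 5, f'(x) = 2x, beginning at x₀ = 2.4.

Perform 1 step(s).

f(x) = x² - 5
f'(x) = 2x
x₀ = 2.4

Newton-Raphson formula: x_{n+1} = x_n - f(x_n)/f'(x_n)

Iteration 1:
  f(2.400000) = 0.760000
  f'(2.400000) = 4.800000
  x_1 = 2.400000 - 0.760000/4.800000 = 2.241667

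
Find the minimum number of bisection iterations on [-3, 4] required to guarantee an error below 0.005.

We need (b-a)/2^n ≤ 0.005
(4 - (-3))/2^n ≤ 0.005
7/2^n ≤ 0.005
2^n ≥ 1400
n ≥ log₂(1400) = 10.45
n ≥ 11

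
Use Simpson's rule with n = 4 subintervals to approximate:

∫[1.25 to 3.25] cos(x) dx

f(x) = cos(x)
a = 1.25, b = 3.25, n = 4
h = (b - a)/n = 0.500000

Simpson's rule: (h/3)[f(x₀) + 4f(x₁) + 2f(x₂) + ... + f(xₙ)]

x_0 = 1.2500, f(x_0) = 0.315322, coefficient = 1
x_1 = 1.7500, f(x_1) = -0.178246, coefficient = 4
x_2 = 2.2500, f(x_2) = -0.628174, coefficient = 2
x_3 = 2.7500, f(x_3) = -0.924302, coefficient = 4
x_4 = 3.2500, f(x_4) = -0.994130, coefficient = 1

I ≈ (0.500000/3) × -6.345348 = -1.057558
Exact value: -1.057180
Error: 0.000378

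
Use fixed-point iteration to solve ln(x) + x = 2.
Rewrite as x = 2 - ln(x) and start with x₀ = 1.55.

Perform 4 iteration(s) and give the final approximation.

Equation: ln(x) + x = 2
Fixed-point form: x = 2 - ln(x)
x₀ = 1.55

x_1 = g(1.550000) = 1.561745
x_2 = g(1.561745) = 1.554196
x_3 = g(1.554196) = 1.559042
x_4 = g(1.559042) = 1.555929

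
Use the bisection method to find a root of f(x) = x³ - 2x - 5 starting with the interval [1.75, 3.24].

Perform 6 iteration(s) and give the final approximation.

f(x) = x³ - 2x - 5
Initial interval: [1.75, 3.24]

Iteration 1:
  c_1 = (1.750000 + 3.240000)/2 = 2.495000
  f(c_1) = f(2.495000) = 5.541437
  f(a) × f(c) < 0, new interval: [1.750000, 2.495000]
Iteration 2:
  c_2 = (1.750000 + 2.495000)/2 = 2.122500
  f(c_2) = f(2.122500) = 0.316876
  f(a) × f(c) < 0, new interval: [1.750000, 2.122500]
Iteration 3:
  c_3 = (1.750000 + 2.122500)/2 = 1.936250
  f(c_3) = f(1.936250) = -1.613375
  f(a) × f(c) ≥ 0, new interval: [1.936250, 2.122500]
Iteration 4:
  c_4 = (1.936250 + 2.122500)/2 = 2.029375
  f(c_4) = f(2.029375) = -0.701047
  f(a) × f(c) ≥ 0, new interval: [2.029375, 2.122500]
Iteration 5:
  c_5 = (2.029375 + 2.122500)/2 = 2.075938
  f(c_5) = f(2.075938) = -0.205588
  f(a) × f(c) ≥ 0, new interval: [2.075938, 2.122500]
Iteration 6:
  c_6 = (2.075938 + 2.122500)/2 = 2.099219
  f(c_6) = f(2.099219) = 0.052230
  f(a) × f(c) < 0, new interval: [2.075938, 2.099219]

After 6 iteration(s), the approximation is c_6 = 2.099219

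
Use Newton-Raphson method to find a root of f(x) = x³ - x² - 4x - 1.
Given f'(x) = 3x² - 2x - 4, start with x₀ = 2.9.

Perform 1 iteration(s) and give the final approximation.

f(x) = x³ - x² - 4x - 1
f'(x) = 3x² - 2x - 4
x₀ = 2.9

Newton-Raphson formula: x_{n+1} = x_n - f(x_n)/f'(x_n)

Iteration 1:
  f(2.900000) = 3.379000
  f'(2.900000) = 15.430000
  x_1 = 2.900000 - 3.379000/15.430000 = 2.681011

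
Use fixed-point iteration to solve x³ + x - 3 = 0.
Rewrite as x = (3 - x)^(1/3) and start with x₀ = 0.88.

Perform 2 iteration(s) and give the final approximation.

Equation: x³ + x - 3 = 0
Fixed-point form: x = (3 - x)^(1/3)
x₀ = 0.88

x_1 = g(0.880000) = 1.284632
x_2 = g(1.284632) = 1.197069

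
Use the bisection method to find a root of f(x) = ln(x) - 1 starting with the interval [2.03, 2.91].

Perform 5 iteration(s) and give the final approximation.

f(x) = ln(x) - 1
Initial interval: [2.03, 2.91]

Iteration 1:
  c_1 = (2.030000 + 2.910000)/2 = 2.470000
  f(c_1) = f(2.470000) = -0.095782
  f(a) × f(c) ≥ 0, new interval: [2.470000, 2.910000]
Iteration 2:
  c_2 = (2.470000 + 2.910000)/2 = 2.690000
  f(c_2) = f(2.690000) = -0.010459
  f(a) × f(c) ≥ 0, new interval: [2.690000, 2.910000]
Iteration 3:
  c_3 = (2.690000 + 2.910000)/2 = 2.800000
  f(c_3) = f(2.800000) = 0.029619
  f(a) × f(c) < 0, new interval: [2.690000, 2.800000]
Iteration 4:
  c_4 = (2.690000 + 2.800000)/2 = 2.745000
  f(c_4) = f(2.745000) = 0.009781
  f(a) × f(c) < 0, new interval: [2.690000, 2.745000]
Iteration 5:
  c_5 = (2.690000 + 2.745000)/2 = 2.717500
  f(c_5) = f(2.717500) = -0.000288
  f(a) × f(c) ≥ 0, new interval: [2.717500, 2.745000]

After 5 iteration(s), the approximation is c_5 = 2.717500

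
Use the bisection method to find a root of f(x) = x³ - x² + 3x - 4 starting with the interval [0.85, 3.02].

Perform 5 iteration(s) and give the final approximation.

f(x) = x³ - x² + 3x - 4
Initial interval: [0.85, 3.02]

Iteration 1:
  c_1 = (0.850000 + 3.020000)/2 = 1.935000
  f(c_1) = f(1.935000) = 5.305850
  f(a) × f(c) < 0, new interval: [0.850000, 1.935000]
Iteration 2:
  c_2 = (0.850000 + 1.935000)/2 = 1.392500
  f(c_2) = f(1.392500) = 0.938580
  f(a) × f(c) < 0, new interval: [0.850000, 1.392500]
Iteration 3:
  c_3 = (0.850000 + 1.392500)/2 = 1.121250
  f(c_3) = f(1.121250) = -0.483814
  f(a) × f(c) ≥ 0, new interval: [1.121250, 1.392500]
Iteration 4:
  c_4 = (1.121250 + 1.392500)/2 = 1.256875
  f(c_4) = f(1.256875) = 0.176419
  f(a) × f(c) < 0, new interval: [1.121250, 1.256875]
Iteration 5:
  c_5 = (1.121250 + 1.256875)/2 = 1.189062
  f(c_5) = f(1.189062) = -0.165503
  f(a) × f(c) ≥ 0, new interval: [1.189062, 1.256875]

After 5 iteration(s), the approximation is c_5 = 1.189062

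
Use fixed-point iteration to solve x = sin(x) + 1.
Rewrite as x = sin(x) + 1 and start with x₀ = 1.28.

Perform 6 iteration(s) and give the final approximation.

Equation: x = sin(x) + 1
Fixed-point form: x = sin(x) + 1
x₀ = 1.28

x_1 = g(1.280000) = 1.958016
x_2 = g(1.958016) = 1.925963
x_3 = g(1.925963) = 1.937589
x_4 = g(1.937589) = 1.933482
x_5 = g(1.933482) = 1.934947
x_6 = g(1.934947) = 1.934427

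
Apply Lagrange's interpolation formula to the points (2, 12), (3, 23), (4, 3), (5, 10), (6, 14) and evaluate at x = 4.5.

Lagrange interpolation formula:
P(x) = Σ yᵢ × Lᵢ(x)
where Lᵢ(x) = Π_{j≠i} (x - xⱼ)/(xᵢ - xⱼ)

L_0(4.5) = (4.5 - 3)/(2 - 3) × (4.5 - 4)/(2 - 4) × (4.5 - 5)/(2 - 5) × (4.5 - 6)/(2 - 6) = 0.023438
L_1(4.5) = (4.5 - 2)/(3 - 2) × (4.5 - 4)/(3 - 4) × (4.5 - 5)/(3 - 5) × (4.5 - 6)/(3 - 6) = -0.156250
L_2(4.5) = (4.5 - 2)/(4 - 2) × (4.5 - 3)/(4 - 3) × (4.5 - 5)/(4 - 5) × (4.5 - 6)/(4 - 6) = 0.703125
L_3(4.5) = (4.5 - 2)/(5 - 2) × (4.5 - 3)/(5 - 3) × (4.5 - 4)/(5 - 4) × (4.5 - 6)/(5 - 6) = 0.468750
L_4(4.5) = (4.5 - 2)/(6 - 2) × (4.5 - 3)/(6 - 3) × (4.5 - 4)/(6 - 4) × (4.5 - 5)/(6 - 5) = -0.039062

P(4.5) = 12×L_0(4.5) + 23×L_1(4.5) + 3×L_2(4.5) + 10×L_3(4.5) + 14×L_4(4.5)
P(4.5) = 2.937500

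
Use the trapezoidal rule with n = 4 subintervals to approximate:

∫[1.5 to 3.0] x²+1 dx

f(x) = x²+1
a = 1.5, b = 3.0, n = 4
h = (b - a)/n = 0.375000

Trapezoidal rule: (h/2)[f(x₀) + 2f(x₁) + 2f(x₂) + ... + f(xₙ)]

x_0 = 1.5000, f(x_0) = 3.250000, coefficient = 1
x_1 = 1.8750, f(x_1) = 4.515625, coefficient = 2
x_2 = 2.2500, f(x_2) = 6.062500, coefficient = 2
x_3 = 2.6250, f(x_3) = 7.890625, coefficient = 2
x_4 = 3.0000, f(x_4) = 10.000000, coefficient = 1

I ≈ (0.375000/2) × 50.187500 = 9.410156
Exact value: 9.375000
Error: 0.035156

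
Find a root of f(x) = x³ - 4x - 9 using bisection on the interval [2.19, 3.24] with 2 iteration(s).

f(x) = x³ - 4x - 9
Initial interval: [2.19, 3.24]

Iteration 1:
  c_1 = (2.190000 + 3.240000)/2 = 2.715000
  f(c_1) = f(2.715000) = 0.152876
  f(a) × f(c) < 0, new interval: [2.190000, 2.715000]
Iteration 2:
  c_2 = (2.190000 + 2.715000)/2 = 2.452500
  f(c_2) = f(2.452500) = -4.058810
  f(a) × f(c) ≥ 0, new interval: [2.452500, 2.715000]

After 2 iteration(s), the approximation is c_2 = 2.452500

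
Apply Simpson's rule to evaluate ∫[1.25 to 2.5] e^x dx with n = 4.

f(x) = e^x
a = 1.25, b = 2.5, n = 4
h = (b - a)/n = 0.312500

Simpson's rule: (h/3)[f(x₀) + 4f(x₁) + 2f(x₂) + ... + f(xₙ)]

x_0 = 1.2500, f(x_0) = 3.490343, coefficient = 1
x_1 = 1.5625, f(x_1) = 4.770733, coefficient = 4
x_2 = 1.8750, f(x_2) = 6.520819, coefficient = 2
x_3 = 2.1875, f(x_3) = 8.912903, coefficient = 4
x_4 = 2.5000, f(x_4) = 12.182494, coefficient = 1

I ≈ (0.312500/3) × 83.449020 = 8.692606
Exact value: 8.692151
Error: 0.000455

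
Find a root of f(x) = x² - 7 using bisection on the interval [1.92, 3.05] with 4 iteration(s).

f(x) = x² - 7
Initial interval: [1.92, 3.05]

Iteration 1:
  c_1 = (1.920000 + 3.050000)/2 = 2.485000
  f(c_1) = f(2.485000) = -0.824775
  f(a) × f(c) ≥ 0, new interval: [2.485000, 3.050000]
Iteration 2:
  c_2 = (2.485000 + 3.050000)/2 = 2.767500
  f(c_2) = f(2.767500) = 0.659056
  f(a) × f(c) < 0, new interval: [2.485000, 2.767500]
Iteration 3:
  c_3 = (2.485000 + 2.767500)/2 = 2.626250
  f(c_3) = f(2.626250) = -0.102811
  f(a) × f(c) ≥ 0, new interval: [2.626250, 2.767500]
Iteration 4:
  c_4 = (2.626250 + 2.767500)/2 = 2.696875
  f(c_4) = f(2.696875) = 0.273135
  f(a) × f(c) < 0, new interval: [2.626250, 2.696875]

After 4 iteration(s), the approximation is c_4 = 2.696875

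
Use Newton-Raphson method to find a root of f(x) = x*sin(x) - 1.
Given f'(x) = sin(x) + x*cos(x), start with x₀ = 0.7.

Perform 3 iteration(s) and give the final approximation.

f(x) = x*sin(x) - 1
f'(x) = sin(x) + x*cos(x)
x₀ = 0.7

Newton-Raphson formula: x_{n+1} = x_n - f(x_n)/f'(x_n)

Iteration 1:
  f(0.700000) = -0.549048
  f'(0.700000) = 1.179607
  x_1 = 0.700000 - (-0.549048)/1.179607 = 1.165450
Iteration 2:
  f(1.165450) = 0.071008
  f'(1.165450) = 1.378546
  x_2 = 1.165450 - 0.071008/1.378546 = 1.113940
Iteration 3:
  f(1.113940) = -0.000301
  f'(1.113940) = 1.388835
  x_3 = 1.113940 - (-0.000301)/1.388835 = 1.114157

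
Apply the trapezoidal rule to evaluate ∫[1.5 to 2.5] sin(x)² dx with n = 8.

f(x) = sin(x)²
a = 1.5, b = 2.5, n = 8
h = (b - a)/n = 0.125000

Trapezoidal rule: (h/2)[f(x₀) + 2f(x₁) + 2f(x₂) + ... + f(xₙ)]

x_0 = 1.5000, f(x_0) = 0.994996, coefficient = 1
x_1 = 1.6250, f(x_1) = 0.997065, coefficient = 2
x_2 = 1.7500, f(x_2) = 0.968228, coefficient = 2
x_3 = 1.8750, f(x_3) = 0.910280, coefficient = 2
x_4 = 2.0000, f(x_4) = 0.826822, coefficient = 2
x_5 = 2.1250, f(x_5) = 0.723044, coefficient = 2
x_6 = 2.2500, f(x_6) = 0.605398, coefficient = 2
x_7 = 2.3750, f(x_7) = 0.481199, coefficient = 2
x_8 = 2.5000, f(x_8) = 0.358169, coefficient = 1

I ≈ (0.125000/2) × 12.377236 = 0.773577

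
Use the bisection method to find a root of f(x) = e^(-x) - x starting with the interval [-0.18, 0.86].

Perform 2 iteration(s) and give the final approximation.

f(x) = e^(-x) - x
Initial interval: [-0.18, 0.86]

Iteration 1:
  c_1 = (-0.180000 + 0.860000)/2 = 0.340000
  f(c_1) = f(0.340000) = 0.371770
  f(a) × f(c) ≥ 0, new interval: [0.340000, 0.860000]
Iteration 2:
  c_2 = (0.340000 + 0.860000)/2 = 0.600000
  f(c_2) = f(0.600000) = -0.051188
  f(a) × f(c) < 0, new interval: [0.340000, 0.600000]

After 2 iteration(s), the approximation is c_2 = 0.600000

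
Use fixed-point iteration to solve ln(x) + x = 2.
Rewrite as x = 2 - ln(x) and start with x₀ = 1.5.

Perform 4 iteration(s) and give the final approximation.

Equation: ln(x) + x = 2
Fixed-point form: x = 2 - ln(x)
x₀ = 1.5

x_1 = g(1.500000) = 1.594535
x_2 = g(1.594535) = 1.533418
x_3 = g(1.533418) = 1.572501
x_4 = g(1.572501) = 1.547333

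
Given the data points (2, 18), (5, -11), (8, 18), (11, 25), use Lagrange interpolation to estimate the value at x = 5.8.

Lagrange interpolation formula:
P(x) = Σ yᵢ × Lᵢ(x)
where Lᵢ(x) = Π_{j≠i} (x - xⱼ)/(xᵢ - xⱼ)

L_0(5.8) = (5.8 - 5)/(2 - 5) × (5.8 - 8)/(2 - 8) × (5.8 - 11)/(2 - 11) = -0.056494
L_1(5.8) = (5.8 - 2)/(5 - 2) × (5.8 - 8)/(5 - 8) × (5.8 - 11)/(5 - 11) = 0.805037
L_2(5.8) = (5.8 - 2)/(8 - 2) × (5.8 - 5)/(8 - 5) × (5.8 - 11)/(8 - 11) = 0.292741
L_3(5.8) = (5.8 - 2)/(11 - 2) × (5.8 - 5)/(11 - 5) × (5.8 - 8)/(11 - 8) = -0.041284

P(5.8) = 18×L_0(5.8) + (-11)×L_1(5.8) + 18×L_2(5.8) + 25×L_3(5.8)
P(5.8) = -5.635062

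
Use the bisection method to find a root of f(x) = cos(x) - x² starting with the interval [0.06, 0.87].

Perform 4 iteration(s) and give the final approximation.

f(x) = cos(x) - x²
Initial interval: [0.06, 0.87]

Iteration 1:
  c_1 = (0.060000 + 0.870000)/2 = 0.465000
  f(c_1) = f(0.465000) = 0.677597
  f(a) × f(c) ≥ 0, new interval: [0.465000, 0.870000]
Iteration 2:
  c_2 = (0.465000 + 0.870000)/2 = 0.667500
  f(c_2) = f(0.667500) = 0.339815
  f(a) × f(c) ≥ 0, new interval: [0.667500, 0.870000]
Iteration 3:
  c_3 = (0.667500 + 0.870000)/2 = 0.768750
  f(c_3) = f(0.768750) = 0.127804
  f(a) × f(c) ≥ 0, new interval: [0.768750, 0.870000]
Iteration 4:
  c_4 = (0.768750 + 0.870000)/2 = 0.819375
  f(c_4) = f(0.819375) = 0.011303
  f(a) × f(c) ≥ 0, new interval: [0.819375, 0.870000]

After 4 iteration(s), the approximation is c_4 = 0.819375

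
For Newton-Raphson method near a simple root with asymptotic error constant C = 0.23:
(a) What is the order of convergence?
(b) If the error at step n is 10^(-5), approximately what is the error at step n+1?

(a) Newton-Raphson has quadratic (order 2) convergence near simple roots.
    This means |e_{n+1}| ≈ C|e_n|².

(b) With |e_n| = 10^(-5) and C = 0.23:
    |e_{n+1}| ≈ 0.23 × (10^(-5))² = 0.23 × 10^(-10)

(a) 2 (quadratic); (b) |e_{n+1}| ≈ 2.300e-11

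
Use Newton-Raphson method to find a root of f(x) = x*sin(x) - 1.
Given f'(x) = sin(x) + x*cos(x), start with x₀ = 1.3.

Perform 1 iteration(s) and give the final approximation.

f(x) = x*sin(x) - 1
f'(x) = sin(x) + x*cos(x)
x₀ = 1.3

Newton-Raphson formula: x_{n+1} = x_n - f(x_n)/f'(x_n)

Iteration 1:
  f(1.300000) = 0.252626
  f'(1.300000) = 1.311307
  x_1 = 1.300000 - 0.252626/1.311307 = 1.107348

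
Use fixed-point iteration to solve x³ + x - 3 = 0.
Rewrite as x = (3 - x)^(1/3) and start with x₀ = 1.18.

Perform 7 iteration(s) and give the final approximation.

Equation: x³ + x - 3 = 0
Fixed-point form: x = (3 - x)^(1/3)
x₀ = 1.18

x_1 = g(1.180000) = 1.220929
x_2 = g(1.220929) = 1.211707
x_3 = g(1.211707) = 1.213797
x_4 = g(1.213797) = 1.213324
x_5 = g(1.213324) = 1.213431
x_6 = g(1.213431) = 1.213407
x_7 = g(1.213407) = 1.213413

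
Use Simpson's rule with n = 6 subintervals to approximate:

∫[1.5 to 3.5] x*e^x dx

f(x) = x*e^x
a = 1.5, b = 3.5, n = 6
h = (b - a)/n = 0.333333

Simpson's rule: (h/3)[f(x₀) + 4f(x₁) + 2f(x₂) + ... + f(xₙ)]

x_0 = 1.5000, f(x_0) = 6.722534, coefficient = 1
x_1 = 1.8333, f(x_1) = 11.466952, coefficient = 4
x_2 = 2.1667, f(x_2) = 18.913133, coefficient = 2
x_3 = 2.5000, f(x_3) = 30.456235, coefficient = 4
x_4 = 2.8333, f(x_4) = 48.172446, coefficient = 2
x_5 = 3.1667, f(x_5) = 75.139484, coefficient = 4
x_6 = 3.5000, f(x_6) = 115.904082, coefficient = 1

I ≈ (0.333333/3) × 725.048458 = 80.560940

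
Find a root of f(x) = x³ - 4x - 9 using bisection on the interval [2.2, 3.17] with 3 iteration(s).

f(x) = x³ - 4x - 9
Initial interval: [2.2, 3.17]

Iteration 1:
  c_1 = (2.200000 + 3.170000)/2 = 2.685000
  f(c_1) = f(2.685000) = -0.383231
  f(a) × f(c) ≥ 0, new interval: [2.685000, 3.170000]
Iteration 2:
  c_2 = (2.685000 + 3.170000)/2 = 2.927500
  f(c_2) = f(2.927500) = 4.379425
  f(a) × f(c) < 0, new interval: [2.685000, 2.927500]
Iteration 3:
  c_3 = (2.685000 + 2.927500)/2 = 2.806250
  f(c_3) = f(2.806250) = 1.874328
  f(a) × f(c) < 0, new interval: [2.685000, 2.806250]

After 3 iteration(s), the approximation is c_3 = 2.806250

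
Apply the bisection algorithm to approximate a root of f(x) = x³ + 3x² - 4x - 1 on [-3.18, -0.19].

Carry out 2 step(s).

f(x) = x³ + 3x² - 4x - 1
Initial interval: [-3.18, -0.19]

Iteration 1:
  c_1 = (-3.180000 + (-0.190000))/2 = -1.685000
  f(c_1) = f(-1.685000) = 9.473581
  f(a) × f(c) ≥ 0, new interval: [-1.685000, -0.190000]
Iteration 2:
  c_2 = (-1.685000 + (-0.190000))/2 = -0.937500
  f(c_2) = f(-0.937500) = 4.562744
  f(a) × f(c) ≥ 0, new interval: [-0.937500, -0.190000]

After 2 iteration(s), the approximation is c_2 = -0.937500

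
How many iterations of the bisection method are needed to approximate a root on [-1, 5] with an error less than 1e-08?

We need (b-a)/2^n ≤ 1e-08
(5 - (-1))/2^n ≤ 1e-08
6/2^n ≤ 1e-08
2^n ≥ 600000000
n ≥ log₂(600000000) = 29.16
n ≥ 30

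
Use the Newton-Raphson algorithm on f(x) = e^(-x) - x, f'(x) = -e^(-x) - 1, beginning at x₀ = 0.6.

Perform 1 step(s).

f(x) = e^(-x) - x
f'(x) = -e^(-x) - 1
x₀ = 0.6

Newton-Raphson formula: x_{n+1} = x_n - f(x_n)/f'(x_n)

Iteration 1:
  f(0.600000) = -0.051188
  f'(0.600000) = -1.548812
  x_1 = 0.600000 - (-0.051188)/(-1.548812) = 0.566950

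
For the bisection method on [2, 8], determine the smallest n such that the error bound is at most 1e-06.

We need (b-a)/2^n ≤ 1e-06
(8 - 2)/2^n ≤ 1e-06
6/2^n ≤ 1e-06
2^n ≥ 6000000
n ≥ log₂(6000000) = 22.52
n ≥ 23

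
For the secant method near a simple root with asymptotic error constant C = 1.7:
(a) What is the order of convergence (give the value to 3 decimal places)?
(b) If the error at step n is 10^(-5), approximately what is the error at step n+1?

(a) Secant method has superlinear convergence with order φ = (1+√5)/2 ≈ 1.618.
    This means |e_{n+1}| ≈ C|e_n|^1.618.

(b) With |e_n| = 10^(-5) and C = 1.7:
    |e_{n+1}| ≈ 1.7 × (10^(-5))^1.618 = 1.7 × 10^(-8.09)

(a) ≈ 1.618 (golden ratio); (b) |e_{n+1}| ≈ 1.381e-08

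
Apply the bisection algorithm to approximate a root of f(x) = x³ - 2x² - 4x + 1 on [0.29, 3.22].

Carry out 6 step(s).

f(x) = x³ - 2x² - 4x + 1
Initial interval: [0.29, 3.22]

Iteration 1:
  c_1 = (0.290000 + 3.220000)/2 = 1.755000
  f(c_1) = f(1.755000) = -6.774606
  f(a) × f(c) ≥ 0, new interval: [1.755000, 3.220000]
Iteration 2:
  c_2 = (1.755000 + 3.220000)/2 = 2.487500
  f(c_2) = f(2.487500) = -5.933518
  f(a) × f(c) ≥ 0, new interval: [2.487500, 3.220000]
Iteration 3:
  c_3 = (2.487500 + 3.220000)/2 = 2.853750
  f(c_3) = f(2.853750) = -3.462155
  f(a) × f(c) ≥ 0, new interval: [2.853750, 3.220000]
Iteration 4:
  c_4 = (2.853750 + 3.220000)/2 = 3.036875
  f(c_4) = f(3.036875) = -1.584806
  f(a) × f(c) ≥ 0, new interval: [3.036875, 3.220000]
Iteration 5:
  c_5 = (3.036875 + 3.220000)/2 = 3.128438
  f(c_5) = f(3.128438) = -0.469595
  f(a) × f(c) ≥ 0, new interval: [3.128438, 3.220000]
Iteration 6:
  c_6 = (3.128438 + 3.220000)/2 = 3.174219
  f(c_6) = f(3.174219) = 0.134159
  f(a) × f(c) < 0, new interval: [3.128438, 3.174219]

After 6 iteration(s), the approximation is c_6 = 3.174219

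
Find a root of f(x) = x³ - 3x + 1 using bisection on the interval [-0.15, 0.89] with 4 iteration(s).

f(x) = x³ - 3x + 1
Initial interval: [-0.15, 0.89]

Iteration 1:
  c_1 = (-0.150000 + 0.890000)/2 = 0.370000
  f(c_1) = f(0.370000) = -0.059347
  f(a) × f(c) < 0, new interval: [-0.150000, 0.370000]
Iteration 2:
  c_2 = (-0.150000 + 0.370000)/2 = 0.110000
  f(c_2) = f(0.110000) = 0.671331
  f(a) × f(c) ≥ 0, new interval: [0.110000, 0.370000]
Iteration 3:
  c_3 = (0.110000 + 0.370000)/2 = 0.240000
  f(c_3) = f(0.240000) = 0.293824
  f(a) × f(c) ≥ 0, new interval: [0.240000, 0.370000]
Iteration 4:
  c_4 = (0.240000 + 0.370000)/2 = 0.305000
  f(c_4) = f(0.305000) = 0.113373
  f(a) × f(c) ≥ 0, new interval: [0.305000, 0.370000]

After 4 iteration(s), the approximation is c_4 = 0.305000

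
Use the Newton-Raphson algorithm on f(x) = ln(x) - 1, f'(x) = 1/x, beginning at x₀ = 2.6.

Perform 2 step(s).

f(x) = ln(x) - 1
f'(x) = 1/x
x₀ = 2.6

Newton-Raphson formula: x_{n+1} = x_n - f(x_n)/f'(x_n)

Iteration 1:
  f(2.600000) = -0.044489
  f'(2.600000) = 0.384615
  x_1 = 2.600000 - (-0.044489)/0.384615 = 2.715670
Iteration 2:
  f(2.715670) = -0.000961
  f'(2.715670) = 0.368233
  x_2 = 2.715670 - (-0.000961)/0.368233 = 2.718281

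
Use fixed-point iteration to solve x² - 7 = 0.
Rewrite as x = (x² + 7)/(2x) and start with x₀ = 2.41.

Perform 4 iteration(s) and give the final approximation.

Equation: x² - 7 = 0
Fixed-point form: x = (x² + 7)/(2x)
x₀ = 2.41

x_1 = g(2.410000) = 2.657282
x_2 = g(2.657282) = 2.645776
x_3 = g(2.645776) = 2.645751
x_4 = g(2.645751) = 2.645751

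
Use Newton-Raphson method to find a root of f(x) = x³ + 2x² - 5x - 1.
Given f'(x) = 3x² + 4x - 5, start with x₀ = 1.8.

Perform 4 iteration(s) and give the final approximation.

f(x) = x³ + 2x² - 5x - 1
f'(x) = 3x² + 4x - 5
x₀ = 1.8

Newton-Raphson formula: x_{n+1} = x_n - f(x_n)/f'(x_n)

Iteration 1:
  f(1.800000) = 2.312000
  f'(1.800000) = 11.920000
  x_1 = 1.800000 - 2.312000/11.920000 = 1.606040
Iteration 2:
  f(1.606040) = 0.271094
  f'(1.606040) = 9.162257
  x_2 = 1.606040 - 0.271094/9.162257 = 1.576452
Iteration 3:
  f(1.576452) = 0.005943
  f'(1.576452) = 8.761413
  x_3 = 1.576452 - 0.005943/8.761413 = 1.575774
Iteration 4:
  f(1.575774) = 0.000003
  f'(1.575774) = 8.752285
  x_4 = 1.575774 - 0.000003/8.752285 = 1.575773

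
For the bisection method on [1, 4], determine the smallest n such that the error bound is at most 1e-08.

We need (b-a)/2^n ≤ 1e-08
(4 - 1)/2^n ≤ 1e-08
3/2^n ≤ 1e-08
2^n ≥ 300000000
n ≥ log₂(300000000) = 28.16
n ≥ 29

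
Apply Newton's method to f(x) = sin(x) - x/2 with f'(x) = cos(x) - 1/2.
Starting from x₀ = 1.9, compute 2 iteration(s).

f(x) = sin(x) - x/2
f'(x) = cos(x) - 1/2
x₀ = 1.9

Newton-Raphson formula: x_{n+1} = x_n - f(x_n)/f'(x_n)

Iteration 1:
  f(1.900000) = -0.003700
  f'(1.900000) = -0.823290
  x_1 = 1.900000 - (-0.003700)/(-0.823290) = 1.895506
Iteration 2:
  f(1.895506) = -0.000010
  f'(1.895506) = -0.819034
  x_2 = 1.895506 - (-0.000010)/(-0.819034) = 1.895494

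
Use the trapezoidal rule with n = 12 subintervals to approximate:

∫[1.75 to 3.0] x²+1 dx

f(x) = x²+1
a = 1.75, b = 3.0, n = 12
h = (b - a)/n = 0.104167

Trapezoidal rule: (h/2)[f(x₀) + 2f(x₁) + 2f(x₂) + ... + f(xₙ)]

x_0 = 1.7500, f(x_0) = 4.062500, coefficient = 1
x_1 = 1.8542, f(x_1) = 4.437934, coefficient = 2
x_2 = 1.9583, f(x_2) = 4.835069, coefficient = 2
x_3 = 2.0625, f(x_3) = 5.253906, coefficient = 2
x_4 = 2.1667, f(x_4) = 5.694444, coefficient = 2
x_5 = 2.2708, f(x_5) = 6.156684, coefficient = 2
x_6 = 2.3750, f(x_6) = 6.640625, coefficient = 2
x_7 = 2.4792, f(x_7) = 7.146267, coefficient = 2
x_8 = 2.5833, f(x_8) = 7.673611, coefficient = 2
x_9 = 2.6875, f(x_9) = 8.222656, coefficient = 2
x_10 = 2.7917, f(x_10) = 8.793403, coefficient = 2
x_11 = 2.8958, f(x_11) = 9.385851, coefficient = 2
x_12 = 3.0000, f(x_12) = 10.000000, coefficient = 1

I ≈ (0.104167/2) × 162.543403 = 8.465802
Exact value: 8.463542
Error: 0.002261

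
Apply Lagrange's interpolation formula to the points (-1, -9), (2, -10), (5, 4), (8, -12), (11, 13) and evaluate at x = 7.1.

Lagrange interpolation formula:
P(x) = Σ yᵢ × Lᵢ(x)
where Lᵢ(x) = Π_{j≠i} (x - xⱼ)/(xᵢ - xⱼ)

L_0(7.1) = (7.1 - 2)/(-1 - 2) × (7.1 - 5)/(-1 - 5) × (7.1 - 8)/(-1 - 8) × (7.1 - 11)/(-1 - 11) = 0.019338
L_1(7.1) = (7.1 - (-1))/(2 - (-1)) × (7.1 - 5)/(2 - 5) × (7.1 - 8)/(2 - 8) × (7.1 - 11)/(2 - 11) = -0.122850
L_2(7.1) = (7.1 - (-1))/(5 - (-1)) × (7.1 - 2)/(5 - 2) × (7.1 - 8)/(5 - 8) × (7.1 - 11)/(5 - 11) = 0.447525
L_3(7.1) = (7.1 - (-1))/(8 - (-1)) × (7.1 - 2)/(8 - 2) × (7.1 - 5)/(8 - 5) × (7.1 - 11)/(8 - 11) = 0.696150
L_4(7.1) = (7.1 - (-1))/(11 - (-1)) × (7.1 - 2)/(11 - 2) × (7.1 - 5)/(11 - 5) × (7.1 - 8)/(11 - 8) = -0.040163

P(7.1) = (-9)×L_0(7.1) + (-10)×L_1(7.1) + 4×L_2(7.1) + (-12)×L_3(7.1) + 13×L_4(7.1)
P(7.1) = -6.031350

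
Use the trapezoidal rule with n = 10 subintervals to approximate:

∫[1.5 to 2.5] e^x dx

f(x) = e^x
a = 1.5, b = 2.5, n = 10
h = (b - a)/n = 0.100000

Trapezoidal rule: (h/2)[f(x₀) + 2f(x₁) + 2f(x₂) + ... + f(xₙ)]

x_0 = 1.5000, f(x_0) = 4.481689, coefficient = 1
x_1 = 1.6000, f(x_1) = 4.953032, coefficient = 2
x_2 = 1.7000, f(x_2) = 5.473947, coefficient = 2
x_3 = 1.8000, f(x_3) = 6.049647, coefficient = 2
x_4 = 1.9000, f(x_4) = 6.685894, coefficient = 2
x_5 = 2.0000, f(x_5) = 7.389056, coefficient = 2
x_6 = 2.1000, f(x_6) = 8.166170, coefficient = 2
x_7 = 2.2000, f(x_7) = 9.025013, coefficient = 2
x_8 = 2.3000, f(x_8) = 9.974182, coefficient = 2
x_9 = 2.4000, f(x_9) = 11.023176, coefficient = 2
x_10 = 2.5000, f(x_10) = 12.182494, coefficient = 1

I ≈ (0.100000/2) × 154.144423 = 7.707221
Exact value: 7.700805
Error: 0.006416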